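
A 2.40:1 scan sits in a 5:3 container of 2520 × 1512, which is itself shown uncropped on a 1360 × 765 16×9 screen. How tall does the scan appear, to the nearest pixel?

531 px

Inside the 2520×1512 canvas the scan is width-limited at 2520.00 × 1050.00.
The 5:3 canvas is height-limited in 1360×765, giving 1275.00 × 765.00; scale factor 0.5060.
The scan scales with it: height 1050.00 × 0.5060 ≈ 531.25.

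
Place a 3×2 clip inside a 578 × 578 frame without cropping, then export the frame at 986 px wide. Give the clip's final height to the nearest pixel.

657 px

Fitted into 578×578, the clip spans the width; its height is 578 × 2/3 ≈ 385.33 px.
Resizing to 986 px wide multiplies everything by 1.7059: 385.33 → 657.33 px.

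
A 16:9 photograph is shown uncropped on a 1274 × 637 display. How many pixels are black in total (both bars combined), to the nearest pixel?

90171 pixels

16:9 (1.778) < Univisium 2:1 (2.000), so the photograph fills the height.
The photograph is 637 × 16/9 ≈ 1132.4444 px wide.
1274 − 1132.4444 = 141.5556 px of bars.
That's 141.5556 × 637 ≈ 90171 black pixels.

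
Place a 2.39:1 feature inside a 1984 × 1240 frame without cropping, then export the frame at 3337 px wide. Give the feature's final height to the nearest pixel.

Fitted into 1984×1240, the feature spans the width; its height is 1984 / 2.390 ≈ 830.13 px.
Scaling 1984 → 3337 is ×1.6820, so the height becomes 830.13 × 1.6820 ≈ 1396.23 px.

1396 px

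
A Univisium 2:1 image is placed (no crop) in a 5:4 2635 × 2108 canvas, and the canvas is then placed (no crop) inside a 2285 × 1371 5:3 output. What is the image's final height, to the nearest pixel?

First fit — Univisium 2:1 into 2635×2108 spans the width: 2635.00 × 1317.50.
The 5:4 canvas is height-limited in 2285×1371, giving 1713.75 × 1371.00; scale factor 0.6504.
So the image's height is 1317.50 × 0.6504 ≈ 856.88.

857 px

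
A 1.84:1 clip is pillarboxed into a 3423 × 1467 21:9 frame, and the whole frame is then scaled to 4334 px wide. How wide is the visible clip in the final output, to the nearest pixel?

3418 px

At 3423×1467 the clip is height-limited, so width = 1467 × 1.840 ≈ 2699.28 px.
Resizing to 4334 px wide multiplies everything by 1.2661: 2699.28 → 3417.67 px.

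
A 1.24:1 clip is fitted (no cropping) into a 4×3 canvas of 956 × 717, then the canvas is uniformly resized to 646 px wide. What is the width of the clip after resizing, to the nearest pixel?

601 px

At 956×717 the clip is height-limited, so width = 717 × 1.240 ≈ 889.08 px.
Resizing to 646 px wide multiplies everything by 0.6757: 889.08 → 600.78 px.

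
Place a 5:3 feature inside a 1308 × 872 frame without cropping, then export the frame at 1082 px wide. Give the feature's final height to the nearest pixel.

In the 1308×872 frame the feature fills the width: height = 1308 × 3/5 ≈ 784.80 px.
Resizing to 1082 px wide multiplies everything by 0.8272: 784.80 → 649.20 px.

649 px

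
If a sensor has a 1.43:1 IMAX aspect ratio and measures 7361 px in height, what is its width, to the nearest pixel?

10526 px

7361 × 1.430 = 10526.23.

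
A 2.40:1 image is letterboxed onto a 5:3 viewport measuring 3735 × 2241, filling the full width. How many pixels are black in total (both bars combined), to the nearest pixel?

2557541 pixels

The image is 3735 / 2.400 ≈ 1556.2500 px tall.
Leftover height: 2241 − 1556.2500 = 684.7500 px.
Across the 3735-px span: 684.7500 × 3735 ≈ 2557541 px.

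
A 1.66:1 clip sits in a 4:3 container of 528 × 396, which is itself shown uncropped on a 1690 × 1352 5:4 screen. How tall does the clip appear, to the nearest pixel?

Inside the 528×396 canvas the clip is width-limited at 528.00 × 318.07.
Second fit — the 4:3 canvas into 1690×1352 spans the width: 1690.00 × 1267.50 (×3.2008 from 528×396).
So the clip's height is 318.07 × 3.2008 ≈ 1018.07.

1018 px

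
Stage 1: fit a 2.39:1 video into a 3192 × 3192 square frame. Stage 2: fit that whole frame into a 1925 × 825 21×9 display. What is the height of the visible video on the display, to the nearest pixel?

345 px

First fit — 2.39:1 into 3192×3192 spans the width: 3192.00 × 1335.56.
Second fit — the square canvas into 1925×825 spans the height: 825.00 × 825.00 (×0.2585 from 3192×3192).
So the video's height is 1335.56 × 0.2585 ≈ 345.19.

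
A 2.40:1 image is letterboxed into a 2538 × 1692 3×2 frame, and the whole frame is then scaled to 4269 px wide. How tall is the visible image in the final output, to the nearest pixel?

1779 px

In the 2538×1692 frame the image fills the width: height = 2538 / 2.400 ≈ 1057.50 px.
Scaling 2538 → 4269 is ×1.6820, so the height becomes 1057.50 × 1.6820 ≈ 1778.75 px.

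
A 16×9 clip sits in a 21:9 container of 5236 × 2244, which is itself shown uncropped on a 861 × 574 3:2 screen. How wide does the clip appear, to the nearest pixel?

656 px

First fit — 16×9 into 5236×2244 spans the height: 3989.33 × 2244.00.
Second fit — the 21:9 canvas into 861×574 spans the width: 861.00 × 369.00 (×0.1644 from 5236×2244).
Applying the same ×0.1644: 3989.33 → 656.00.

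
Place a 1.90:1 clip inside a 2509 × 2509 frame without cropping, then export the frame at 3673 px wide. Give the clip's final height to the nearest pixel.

1933 px

In the 2509×2509 frame the clip fills the width: height = 2509 / 1.900 ≈ 1320.53 px.
Scaling 2509 → 3673 is ×1.4639, so the height becomes 1320.53 × 1.4639 ≈ 1933.16 px.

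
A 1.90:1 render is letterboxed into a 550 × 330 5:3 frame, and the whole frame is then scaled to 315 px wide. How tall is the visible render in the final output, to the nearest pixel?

166 px

At 550×330 the render is width-limited, so height = 550 / 1.900 ≈ 289.47 px.
Scaling 550 → 315 is ×0.5727, so the height becomes 289.47 × 0.5727 ≈ 165.79 px.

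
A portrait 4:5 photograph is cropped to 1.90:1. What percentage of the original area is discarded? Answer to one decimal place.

57.9%

1.90:1 is wider than portrait 4:5, so the crop keeps the full width and trims the height.
(0.800)/(1.900) ≈ 0.421 of the area survives, leaving 57.89% discarded.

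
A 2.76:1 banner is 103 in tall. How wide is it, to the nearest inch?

103 × 2.760 = 284.28.

284 in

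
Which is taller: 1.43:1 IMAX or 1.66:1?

1.43:1 IMAX

1.43 and 1.66; 1.66 > 1.43. The smaller width-to-height ratio is the taller frame.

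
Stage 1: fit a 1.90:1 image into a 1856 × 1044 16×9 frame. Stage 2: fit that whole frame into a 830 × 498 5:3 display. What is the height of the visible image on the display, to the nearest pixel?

First fit — 1.90:1 into 1856×1044 spans the width: 1856.00 × 976.84.
The 16×9 canvas is width-limited in 830×498, giving 830.00 × 466.88; scale factor 0.4472.
Applying the same ×0.4472: 976.84 → 436.84.

437 px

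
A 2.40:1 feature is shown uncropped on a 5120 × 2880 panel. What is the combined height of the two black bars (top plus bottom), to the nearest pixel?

Since 2.400 > 1.778, the feature is width-limited.
That makes the image 2133.33 px tall (5120 / 2.400).
Leftover height: 2880 − 2133.33 = 746.67 px.

747 px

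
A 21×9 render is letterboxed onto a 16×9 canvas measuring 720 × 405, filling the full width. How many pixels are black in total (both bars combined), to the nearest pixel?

The render is 720 × 9/21 ≈ 308.5714 px tall.
Leftover height: 405 − 308.5714 = 96.4286 px.
Across the 720-px span: 96.4286 × 720 ≈ 69429 px.

69429 pixels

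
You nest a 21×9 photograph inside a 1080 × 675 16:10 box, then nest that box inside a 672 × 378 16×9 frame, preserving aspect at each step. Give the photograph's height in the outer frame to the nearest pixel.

21×9 in 1080×675: fills the width, so the photograph is 1080.00 × 462.86.
16:10 in 672×378: fills the height, so the intermediate becomes 604.80 × 378.00 — a scale of ×0.5600.
So the photograph's height is 462.86 × 0.5600 ≈ 259.20.

259 px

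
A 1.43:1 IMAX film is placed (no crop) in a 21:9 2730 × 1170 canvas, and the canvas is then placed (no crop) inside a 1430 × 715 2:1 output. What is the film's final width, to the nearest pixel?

First fit — 1.43:1 IMAX into 2730×1170 spans the height: 1673.10 × 1170.00.
Second fit — the 21:9 canvas into 1430×715 spans the width: 1430.00 × 612.86 (×0.5238 from 2730×1170).
The film scales with it: width 1673.10 × 0.5238 ≈ 876.39.

876 px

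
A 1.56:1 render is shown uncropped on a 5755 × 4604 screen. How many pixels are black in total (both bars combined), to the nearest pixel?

5265235 pixels

1.56:1 is wider than 5:4, so it spans the full width.
Content height = 5755 / 1.560 ≈ 3689.1026 px.
Black = 4604 − 3689.1026 = 914.8974 px.
Bar area = 914.8974 × 5755 ≈ 5265235 px.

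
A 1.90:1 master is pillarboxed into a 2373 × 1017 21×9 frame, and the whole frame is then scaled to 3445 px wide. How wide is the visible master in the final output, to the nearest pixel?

Fitted into 2373×1017, the master spans the height; its width is 1017 × 1.900 ≈ 1932.30 px.
The frame scales by 3445/2373 = 1.4517; 1932.30 × 1.4517 ≈ 2805.21 px.

2805 px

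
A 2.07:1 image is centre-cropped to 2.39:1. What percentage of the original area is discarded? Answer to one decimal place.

The width stays; only height is cut (since 2.39:1 is wider than 2.07:1).
Fraction kept = (2.070)/(2.390) ≈ 86.61%, so 13.39% is lost.

13.4%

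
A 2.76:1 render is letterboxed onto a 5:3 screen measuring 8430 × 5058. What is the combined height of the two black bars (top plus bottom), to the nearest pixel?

2.76:1 (2.760) > 5:3 (1.667), so the render fills the width.
Content height = 8430 / 2.760 ≈ 3054.35 px.
5058 − 3054.35 = 2003.65 px of bars.

2004 px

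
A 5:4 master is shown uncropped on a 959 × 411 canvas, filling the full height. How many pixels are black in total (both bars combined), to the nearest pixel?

Content width = 411 × 5/4 ≈ 513.7500 px.
959 − 513.7500 = 445.2500 px of bars.
Bar area = 445.2500 × 411 ≈ 182998 px.

182998 pixels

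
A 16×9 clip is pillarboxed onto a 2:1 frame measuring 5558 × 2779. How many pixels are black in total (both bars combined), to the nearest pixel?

16×9 (1.778) < 2:1 (2.000), so the clip fills the height.
Content width = 2779 × 16/9 ≈ 4940.4444 px.
Leftover width: 5558 − 4940.4444 = 617.5556 px.
That's 617.5556 × 2779 ≈ 1716187 black pixels.

1716187 pixels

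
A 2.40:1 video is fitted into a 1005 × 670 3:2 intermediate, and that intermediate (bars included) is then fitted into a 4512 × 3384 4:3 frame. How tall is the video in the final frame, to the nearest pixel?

Inside the 1005×670 canvas the video is width-limited at 1005.00 × 418.75.
Second fit — the 3:2 canvas into 4512×3384 spans the width: 4512.00 × 3008.00 (×4.4896 from 1005×670).
The video scales with it: height 418.75 × 4.4896 ≈ 1880.00.

1880 px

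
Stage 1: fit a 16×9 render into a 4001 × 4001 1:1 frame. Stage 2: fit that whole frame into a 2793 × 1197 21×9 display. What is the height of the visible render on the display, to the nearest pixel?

673 px

Inside the 4001×4001 canvas the render is width-limited at 4001.00 × 2250.56.
1:1 in 2793×1197: fills the height, so the intermediate becomes 1197.00 × 1197.00 — a scale of ×0.2992.
Applying the same ×0.2992: 2250.56 → 673.31.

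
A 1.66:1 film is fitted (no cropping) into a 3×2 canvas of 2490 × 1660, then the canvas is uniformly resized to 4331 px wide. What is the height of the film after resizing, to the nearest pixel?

At 2490×1660 the film is width-limited, so height = 2490 / 1.660 ≈ 1500.00 px.
Resizing to 4331 px wide multiplies everything by 1.7394: 1500.00 → 2609.04 px.

2609 px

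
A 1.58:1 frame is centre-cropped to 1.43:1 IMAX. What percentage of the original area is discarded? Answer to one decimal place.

1.43:1 IMAX is narrower than 1.58:1, so the crop keeps the full height and trims the width.
Fraction kept = (1.430)/(1.580) ≈ 90.51%, so 9.49% is lost.

9.5%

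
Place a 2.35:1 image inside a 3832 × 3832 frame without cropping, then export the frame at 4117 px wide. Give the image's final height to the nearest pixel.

Fitted into 3832×3832, the image spans the width; its height is 3832 / 2.350 ≈ 1630.64 px.
Resizing to 4117 px wide multiplies everything by 1.0744: 1630.64 → 1751.91 px.

1752 px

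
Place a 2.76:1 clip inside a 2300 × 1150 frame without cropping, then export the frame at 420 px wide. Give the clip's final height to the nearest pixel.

152 px

At 2300×1150 the clip is width-limited, so height = 2300 / 2.760 ≈ 833.33 px.
The frame scales by 420/2300 = 0.1826; 833.33 × 0.1826 ≈ 152.17 px.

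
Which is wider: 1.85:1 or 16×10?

1.85 and 16×10 = 1.6; 1.85 > 1.6.

1.85:1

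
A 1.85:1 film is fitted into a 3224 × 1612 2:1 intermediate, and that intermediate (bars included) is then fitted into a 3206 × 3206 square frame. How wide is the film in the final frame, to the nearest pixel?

1.85:1 in 3224×1612: fills the height, so the film is 2982.20 × 1612.00.
The 2:1 canvas is width-limited in 3206×3206, giving 3206.00 × 1603.00; scale factor 0.9944.
The film scales with it: width 2982.20 × 0.9944 ≈ 2965.55.

2966 px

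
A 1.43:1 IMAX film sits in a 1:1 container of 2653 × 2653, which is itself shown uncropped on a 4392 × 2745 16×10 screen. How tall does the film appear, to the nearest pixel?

Inside the 2653×2653 canvas the film is width-limited at 2653.00 × 1855.24.
1:1 in 4392×2745: fills the height, so the intermediate becomes 2745.00 × 2745.00 — a scale of ×1.0347.
So the film's height is 1855.24 × 1.0347 ≈ 1919.58.

1920 px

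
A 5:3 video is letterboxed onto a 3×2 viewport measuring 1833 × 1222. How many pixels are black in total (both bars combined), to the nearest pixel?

Since 1.667 > 1.500, the video is width-limited.
The video is 1833 × 3/5 ≈ 1099.8000 px tall.
Leftover height: 1222 − 1099.8000 = 122.2000 px.
Across the 1833-px span: 122.2000 × 1833 ≈ 223993 px.

223993 pixels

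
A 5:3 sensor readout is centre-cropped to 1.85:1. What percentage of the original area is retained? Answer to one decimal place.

90.1%

1.85:1 is wider than 5:3, so the crop keeps the full width and trims the height.
(1.667)/(1.850) ≈ 0.901 of the area survives.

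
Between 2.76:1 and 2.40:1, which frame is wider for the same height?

2.76 and 2.4; 2.76 > 2.4.

2.76:1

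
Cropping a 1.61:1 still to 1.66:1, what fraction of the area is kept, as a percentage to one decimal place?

97.0%

1.66:1 is wider than 1.61:1, so the crop keeps the full width and trims the height.
Fraction kept = (1.610)/(1.660) ≈ 96.99%.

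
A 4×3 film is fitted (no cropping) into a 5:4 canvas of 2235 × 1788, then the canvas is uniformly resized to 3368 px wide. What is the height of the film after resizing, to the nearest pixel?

2526 px

Fitted into 2235×1788, the film spans the width; its height is 2235 × 3/4 ≈ 1676.25 px.
The frame scales by 3368/2235 = 1.5069; 1676.25 × 1.5069 ≈ 2526.00 px.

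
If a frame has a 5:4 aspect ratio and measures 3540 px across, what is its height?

At 5:4, 3540 / 5 × 4 ≈ 2832.

2832 px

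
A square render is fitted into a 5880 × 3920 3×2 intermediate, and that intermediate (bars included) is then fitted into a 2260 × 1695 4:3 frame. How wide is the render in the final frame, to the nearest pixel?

square in 5880×3920: fills the height, so the render is 3920.00 × 3920.00.
The 3×2 canvas is width-limited in 2260×1695, giving 2260.00 × 1506.67; scale factor 0.3844.
So the render's width is 3920.00 × 0.3844 ≈ 1506.67.

1507 px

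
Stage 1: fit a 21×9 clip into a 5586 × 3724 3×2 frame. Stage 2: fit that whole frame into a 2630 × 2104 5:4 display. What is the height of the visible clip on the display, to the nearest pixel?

First fit — 21×9 into 5586×3724 spans the width: 5586.00 × 2394.00.
The 3×2 canvas is width-limited in 2630×2104, giving 2630.00 × 1753.33; scale factor 0.4708.
Applying the same ×0.4708: 2394.00 → 1127.14.

1127 px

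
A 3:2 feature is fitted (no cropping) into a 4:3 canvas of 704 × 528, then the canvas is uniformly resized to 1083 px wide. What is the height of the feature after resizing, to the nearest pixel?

722 px

Fitted into 704×528, the feature spans the width; its height is 704 × 2/3 ≈ 469.33 px.
Resizing to 1083 px wide multiplies everything by 1.5384: 469.33 → 722.00 px.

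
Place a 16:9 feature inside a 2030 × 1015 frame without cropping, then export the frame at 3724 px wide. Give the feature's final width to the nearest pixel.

Fitted into 2030×1015, the feature spans the height; its width is 1015 × 16/9 ≈ 1804.44 px.
Resizing to 3724 px wide multiplies everything by 1.8345: 1804.44 → 3310.22 px.

3310 px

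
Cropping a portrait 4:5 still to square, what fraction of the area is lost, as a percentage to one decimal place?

20.0%

square is wider than portrait 4:5, so the crop keeps the full width and trims the height.
Area ratio = (0.800)/(1.000) = 80.00%; the remaining 20.00% is cropped out.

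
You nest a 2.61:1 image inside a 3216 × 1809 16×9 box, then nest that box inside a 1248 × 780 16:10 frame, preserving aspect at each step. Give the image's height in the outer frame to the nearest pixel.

478 px

2.61:1 in 3216×1809: fills the width, so the image is 3216.00 × 1232.18.
The 16×9 canvas is width-limited in 1248×780, giving 1248.00 × 702.00; scale factor 0.3881.
The image scales with it: height 1232.18 × 0.3881 ≈ 478.16.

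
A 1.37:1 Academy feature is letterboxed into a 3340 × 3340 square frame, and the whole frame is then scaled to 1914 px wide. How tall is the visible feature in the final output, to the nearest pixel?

1397 px

At 3340×3340 the feature is width-limited, so height = 3340 / 1.370 ≈ 2437.96 px.
Scaling 3340 → 1914 is ×0.5731, so the height becomes 2437.96 × 0.5731 ≈ 1397.08 px.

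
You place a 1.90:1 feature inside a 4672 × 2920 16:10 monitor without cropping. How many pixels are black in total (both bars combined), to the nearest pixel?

Since 1.900 > 1.600, the feature is width-limited.
That makes the image 2458.9474 px tall (4672 / 1.900).
Leftover height: 2920 − 2458.9474 = 461.0526 px.
Across the 4672-px span: 461.0526 × 4672 ≈ 2154038 px.

2154038 pixels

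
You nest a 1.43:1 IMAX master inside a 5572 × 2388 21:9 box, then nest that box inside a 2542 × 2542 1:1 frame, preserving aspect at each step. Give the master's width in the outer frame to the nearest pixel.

1558 px

1.43:1 IMAX in 5572×2388: fills the height, so the master is 3414.84 × 2388.00.
21:9 in 2542×2542: fills the width, so the intermediate becomes 2542.00 × 1089.43 — a scale of ×0.4562.
The master scales with it: width 3414.84 × 0.4562 ≈ 1557.88.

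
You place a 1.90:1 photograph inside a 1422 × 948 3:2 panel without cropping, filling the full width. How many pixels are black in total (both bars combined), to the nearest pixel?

The photograph is 1422 / 1.900 ≈ 748.4211 px tall.
948 − 748.4211 = 199.5789 px of bars.
Bar area = 199.5789 × 1422 ≈ 283801 px.

283801 pixels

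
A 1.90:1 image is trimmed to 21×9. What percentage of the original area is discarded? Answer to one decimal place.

Going from 1.90:1 to 21×9 means cutting height while keeping width.
(1.900)/(2.333) ≈ 0.814 of the area survives, leaving 18.57% discarded.

18.6%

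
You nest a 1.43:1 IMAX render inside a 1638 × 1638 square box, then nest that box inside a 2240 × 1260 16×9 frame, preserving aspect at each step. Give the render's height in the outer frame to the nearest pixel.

881 px

First fit — 1.43:1 IMAX into 1638×1638 spans the width: 1638.00 × 1145.45.
Second fit — the square canvas into 2240×1260 spans the height: 1260.00 × 1260.00 (×0.7692 from 1638×1638).
The render scales with it: height 1145.45 × 0.7692 ≈ 881.12.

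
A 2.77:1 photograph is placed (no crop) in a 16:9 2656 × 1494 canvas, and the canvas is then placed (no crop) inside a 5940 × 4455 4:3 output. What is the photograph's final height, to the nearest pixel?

Inside the 2656×1494 canvas the photograph is width-limited at 2656.00 × 958.84.
Second fit — the 16:9 canvas into 5940×4455 spans the width: 5940.00 × 3341.25 (×2.2364 from 2656×1494).
Applying the same ×2.2364: 958.84 → 2144.40.

2144 px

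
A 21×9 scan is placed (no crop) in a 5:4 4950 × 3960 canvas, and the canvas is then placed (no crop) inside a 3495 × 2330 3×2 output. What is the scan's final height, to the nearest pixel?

21×9 in 4950×3960: fills the width, so the scan is 4950.00 × 2121.43.
Second fit — the 5:4 canvas into 3495×2330 spans the height: 2912.50 × 2330.00 (×0.5884 from 4950×3960).
Applying the same ×0.5884: 2121.43 → 1248.21.

1248 px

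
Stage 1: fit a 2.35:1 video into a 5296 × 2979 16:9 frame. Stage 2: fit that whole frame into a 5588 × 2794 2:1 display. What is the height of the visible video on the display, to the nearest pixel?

Inside the 5296×2979 canvas the video is width-limited at 5296.00 × 2253.62.
The 16:9 canvas is height-limited in 5588×2794, giving 4967.11 × 2794.00; scale factor 0.9379.
So the video's height is 2253.62 × 0.9379 ≈ 2113.66.

2114 px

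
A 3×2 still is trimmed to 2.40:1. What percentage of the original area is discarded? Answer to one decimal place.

2.40:1 is wider than 3×2, so the crop keeps the full width and trims the height.
(1.500)/(2.400) ≈ 0.625 of the area survives, leaving 37.50% discarded.

37.5%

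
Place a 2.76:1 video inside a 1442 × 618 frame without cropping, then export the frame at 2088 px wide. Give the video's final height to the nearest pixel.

At 1442×618 the video is width-limited, so height = 1442 / 2.760 ≈ 522.46 px.
Scaling 1442 → 2088 is ×1.4480, so the height becomes 522.46 × 1.4480 ≈ 756.52 px.

757 px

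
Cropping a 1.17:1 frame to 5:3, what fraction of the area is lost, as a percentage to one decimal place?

29.8%

5:3 is wider than 1.17:1, so the crop keeps the full width and trims the height.
Fraction kept = (1.170)/(1.667) ≈ 70.20%, so 29.80% is lost.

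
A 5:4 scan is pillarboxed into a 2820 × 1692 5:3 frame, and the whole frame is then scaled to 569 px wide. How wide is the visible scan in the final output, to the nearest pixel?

427 px

Fitted into 2820×1692, the scan spans the height; its width is 1692 × 5/4 ≈ 2115.00 px.
Resizing to 569 px wide multiplies everything by 0.2018: 2115.00 → 426.75 px.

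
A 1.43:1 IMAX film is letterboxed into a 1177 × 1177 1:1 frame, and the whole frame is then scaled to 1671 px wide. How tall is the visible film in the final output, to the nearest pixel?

1169 px

Fitted into 1177×1177, the film spans the width; its height is 1177 / 1.430 ≈ 823.08 px.
Resizing to 1671 px wide multiplies everything by 1.4197: 823.08 → 1168.53 px.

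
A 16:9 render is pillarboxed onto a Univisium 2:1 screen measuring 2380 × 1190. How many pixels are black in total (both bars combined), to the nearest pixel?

314689 pixels

Since 1.778 < 2.000, the render is height-limited.
That makes the image 2115.5556 px wide (1190 × 16/9).
Leftover width: 2380 − 2115.5556 = 264.4444 px.
That's 264.4444 × 1190 ≈ 314689 black pixels.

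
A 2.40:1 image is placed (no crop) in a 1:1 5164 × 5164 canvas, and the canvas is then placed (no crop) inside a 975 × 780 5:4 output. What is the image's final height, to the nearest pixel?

Inside the 5164×5164 canvas the image is width-limited at 5164.00 × 2151.67.
1:1 in 975×780: fills the height, so the intermediate becomes 780.00 × 780.00 — a scale of ×0.1510.
Applying the same ×0.1510: 2151.67 → 325.00.

325 px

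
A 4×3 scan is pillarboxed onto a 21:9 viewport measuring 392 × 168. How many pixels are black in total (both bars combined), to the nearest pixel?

28224 pixels

Since 1.333 < 2.333, the scan is height-limited.
That makes the image 224.0000 px wide (168 × 4/3).
392 − 224.0000 = 168.0000 px of bars.
Bar area = 168.0000 × 168 ≈ 28224 px.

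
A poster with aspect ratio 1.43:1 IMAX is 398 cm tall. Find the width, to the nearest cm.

Width = 398 × 1.430 = 569.14.

569 cm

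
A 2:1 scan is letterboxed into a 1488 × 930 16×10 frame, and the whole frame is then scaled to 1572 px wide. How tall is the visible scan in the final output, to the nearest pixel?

Fitted into 1488×930, the scan spans the width; its height is 1488 × 1/2 ≈ 744.00 px.
The frame scales by 1572/1488 = 1.0565; 744.00 × 1.0565 ≈ 786.00 px.

786 px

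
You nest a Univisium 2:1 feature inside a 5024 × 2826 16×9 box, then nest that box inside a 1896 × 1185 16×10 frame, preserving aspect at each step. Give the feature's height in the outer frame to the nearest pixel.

Inside the 5024×2826 canvas the feature is width-limited at 5024.00 × 2512.00.
16×9 in 1896×1185: fills the width, so the intermediate becomes 1896.00 × 1066.50 — a scale of ×0.3774.
The feature scales with it: height 2512.00 × 0.3774 ≈ 948.00.

948 px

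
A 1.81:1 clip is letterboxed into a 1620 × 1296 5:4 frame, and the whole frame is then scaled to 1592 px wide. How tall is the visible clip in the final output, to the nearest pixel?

880 px

In the 1620×1296 frame the clip fills the width: height = 1620 / 1.810 ≈ 895.03 px.
Scaling 1620 → 1592 is ×0.9827, so the height becomes 895.03 × 0.9827 ≈ 879.56 px.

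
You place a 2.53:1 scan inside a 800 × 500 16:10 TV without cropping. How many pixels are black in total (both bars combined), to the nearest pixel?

2.53:1 is wider than 16:10, so it spans the full width.
The scan is 800 / 2.530 ≈ 316.2055 px tall.
Leftover height: 500 − 316.2055 = 183.7945 px.
That's 183.7945 × 800 ≈ 147036 black pixels.

147036 pixels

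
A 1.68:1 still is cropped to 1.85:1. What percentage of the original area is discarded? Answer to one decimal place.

9.2%

Going from 1.68:1 to 1.85:1 means cutting height while keeping width.
Area ratio = (1.680)/(1.850) = 90.81%; the remaining 9.19% is cropped out.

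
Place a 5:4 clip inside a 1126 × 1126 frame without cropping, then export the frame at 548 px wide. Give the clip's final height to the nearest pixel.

Fitted into 1126×1126, the clip spans the width; its height is 1126 × 4/5 ≈ 900.80 px.
The frame scales by 548/1126 = 0.4867; 900.80 × 0.4867 ≈ 438.40 px.

438 px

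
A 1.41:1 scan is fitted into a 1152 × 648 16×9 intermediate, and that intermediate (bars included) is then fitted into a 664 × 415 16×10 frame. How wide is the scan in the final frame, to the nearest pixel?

527 px

First fit — 1.41:1 into 1152×648 spans the height: 913.68 × 648.00.
Second fit — the 16×9 canvas into 664×415 spans the width: 664.00 × 373.50 (×0.5764 from 1152×648).
So the scan's width is 913.68 × 0.5764 ≈ 526.63.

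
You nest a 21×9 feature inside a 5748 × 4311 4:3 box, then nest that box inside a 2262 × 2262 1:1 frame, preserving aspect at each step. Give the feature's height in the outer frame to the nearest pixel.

969 px

21×9 in 5748×4311: fills the width, so the feature is 5748.00 × 2463.43.
4:3 in 2262×2262: fills the width, so the intermediate becomes 2262.00 × 1696.50 — a scale of ×0.3935.
Applying the same ×0.3935: 2463.43 → 969.43.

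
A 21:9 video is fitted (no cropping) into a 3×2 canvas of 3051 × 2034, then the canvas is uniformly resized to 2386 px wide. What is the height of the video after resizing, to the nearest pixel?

Fitted into 3051×2034, the video spans the width; its height is 3051 × 9/21 ≈ 1307.57 px.
The frame scales by 2386/3051 = 0.7820; 1307.57 × 0.7820 ≈ 1022.57 px.

1023 px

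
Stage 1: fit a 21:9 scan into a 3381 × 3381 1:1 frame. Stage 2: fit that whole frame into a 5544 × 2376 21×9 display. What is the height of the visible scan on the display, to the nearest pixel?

1018 px

First fit — 21:9 into 3381×3381 spans the width: 3381.00 × 1449.00.
Second fit — the 1:1 canvas into 5544×2376 spans the height: 2376.00 × 2376.00 (×0.7028 from 3381×3381).
The scan scales with it: height 1449.00 × 0.7028 ≈ 1018.29.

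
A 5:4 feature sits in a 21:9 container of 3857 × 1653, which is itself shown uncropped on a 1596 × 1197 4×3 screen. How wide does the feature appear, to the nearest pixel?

855 px

5:4 in 3857×1653: fills the height, so the feature is 2066.25 × 1653.00.
The 21:9 canvas is width-limited in 1596×1197, giving 1596.00 × 684.00; scale factor 0.4138.
So the feature's width is 2066.25 × 0.4138 ≈ 855.00.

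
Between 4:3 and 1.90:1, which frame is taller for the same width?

4:3 = 1.333 and 1.9; 1.9 > 1.333. The smaller width-to-height ratio is the taller frame.

4:3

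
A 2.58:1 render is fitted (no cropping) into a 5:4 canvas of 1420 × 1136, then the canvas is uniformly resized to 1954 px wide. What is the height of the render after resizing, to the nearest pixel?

In the 1420×1136 frame the render fills the width: height = 1420 / 2.580 ≈ 550.39 px.
Scaling 1420 → 1954 is ×1.3761, so the height becomes 550.39 × 1.3761 ≈ 757.36 px.

757 px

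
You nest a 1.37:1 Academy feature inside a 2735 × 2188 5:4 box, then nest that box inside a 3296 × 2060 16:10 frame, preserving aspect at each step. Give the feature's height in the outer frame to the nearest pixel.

1880 px

1.37:1 Academy in 2735×2188: fills the width, so the feature is 2735.00 × 1996.35.
5:4 in 3296×2060: fills the height, so the intermediate becomes 2575.00 × 2060.00 — a scale of ×0.9415.
Applying the same ×0.9415: 1996.35 → 1879.56.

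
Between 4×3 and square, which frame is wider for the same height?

4×3

4×3 = 1.333 and square = 1; 1.333 > 1.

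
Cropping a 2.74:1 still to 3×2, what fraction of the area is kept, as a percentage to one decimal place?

54.7%

Going from 2.74:1 to 3×2 means cutting width while keeping height.
Fraction kept = (1.500)/(2.740) ≈ 54.74%.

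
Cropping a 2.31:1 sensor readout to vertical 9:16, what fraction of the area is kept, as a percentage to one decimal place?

24.4%

vertical 9:16 is narrower than 2.31:1, so the crop keeps the full height and trims the width.
(0.562)/(2.310) ≈ 0.244 of the area survives.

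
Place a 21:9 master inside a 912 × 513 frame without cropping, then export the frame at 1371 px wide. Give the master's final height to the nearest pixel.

Fitted into 912×513, the master spans the width; its height is 912 × 9/21 ≈ 390.86 px.
Resizing to 1371 px wide multiplies everything by 1.5033: 390.86 → 587.57 px.

588 px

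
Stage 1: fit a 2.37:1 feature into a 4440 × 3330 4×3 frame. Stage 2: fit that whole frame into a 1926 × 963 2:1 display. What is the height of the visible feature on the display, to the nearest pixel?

542 px

First fit — 2.37:1 into 4440×3330 spans the width: 4440.00 × 1873.42.
4×3 in 1926×963: fills the height, so the intermediate becomes 1284.00 × 963.00 — a scale of ×0.2892.
The feature scales with it: height 1873.42 × 0.2892 ≈ 541.77.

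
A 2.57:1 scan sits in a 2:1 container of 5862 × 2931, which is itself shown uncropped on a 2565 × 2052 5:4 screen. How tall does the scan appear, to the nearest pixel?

998 px

First fit — 2.57:1 into 5862×2931 spans the width: 5862.00 × 2280.93.
2:1 in 2565×2052: fills the width, so the intermediate becomes 2565.00 × 1282.50 — a scale of ×0.4376.
The scan scales with it: height 2280.93 × 0.4376 ≈ 998.05.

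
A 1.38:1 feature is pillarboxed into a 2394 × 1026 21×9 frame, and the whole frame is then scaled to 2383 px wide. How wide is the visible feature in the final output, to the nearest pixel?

Fitted into 2394×1026, the feature spans the height; its width is 1026 × 1.380 ≈ 1415.88 px.
The frame scales by 2383/2394 = 0.9954; 1415.88 × 0.9954 ≈ 1409.37 px.

1409 px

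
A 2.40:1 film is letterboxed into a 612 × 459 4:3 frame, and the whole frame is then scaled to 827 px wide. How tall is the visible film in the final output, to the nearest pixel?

345 px

Fitted into 612×459, the film spans the width; its height is 612 / 2.400 ≈ 255.00 px.
The frame scales by 827/612 = 1.3513; 255.00 × 1.3513 ≈ 344.58 px.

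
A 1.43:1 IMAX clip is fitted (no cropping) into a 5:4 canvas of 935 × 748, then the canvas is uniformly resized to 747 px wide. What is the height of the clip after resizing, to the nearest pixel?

In the 935×748 frame the clip fills the width: height = 935 / 1.430 ≈ 653.85 px.
Resizing to 747 px wide multiplies everything by 0.7989: 653.85 → 522.38 px.

522 px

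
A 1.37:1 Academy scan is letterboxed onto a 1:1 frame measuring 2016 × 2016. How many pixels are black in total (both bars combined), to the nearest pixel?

1.37:1 Academy (1.370) > 1:1 (1.000), so the scan fills the width.
The scan is 2016 / 1.370 ≈ 1471.5328 px tall.
2016 − 1471.5328 = 544.4672 px of bars.
Bar area = 544.4672 × 2016 ≈ 1097646 px.

1097646 pixels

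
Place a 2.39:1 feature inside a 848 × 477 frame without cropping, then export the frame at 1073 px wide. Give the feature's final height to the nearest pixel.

At 848×477 the feature is width-limited, so height = 848 / 2.390 ≈ 354.81 px.
The frame scales by 1073/848 = 1.2653; 354.81 × 1.2653 ≈ 448.95 px.

449 px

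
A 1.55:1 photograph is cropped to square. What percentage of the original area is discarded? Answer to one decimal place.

35.5%

The height stays; only width is cut (since square is narrower than 1.55:1).
Fraction kept = (1.000)/(1.550) ≈ 64.52%, so 35.48% is lost.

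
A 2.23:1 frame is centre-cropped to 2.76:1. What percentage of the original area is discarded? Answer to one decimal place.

19.2%

Going from 2.23:1 to 2.76:1 means cutting height while keeping width.
(2.230)/(2.760) ≈ 0.808 of the area survives, leaving 19.20% discarded.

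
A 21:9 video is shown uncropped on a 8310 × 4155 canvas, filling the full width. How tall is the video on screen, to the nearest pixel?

Content height = 8310 × 9/21 ≈ 3561.43 px.

3561 px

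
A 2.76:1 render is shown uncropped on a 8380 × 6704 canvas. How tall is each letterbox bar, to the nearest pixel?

2.76:1 (2.760) > 5:4 (1.250), so the render fills the width.
That makes the image 3036.23 px tall (8380 / 2.760).
6704 − 3036.23 = 3667.77 px of bars (1833.88 each).

1834 px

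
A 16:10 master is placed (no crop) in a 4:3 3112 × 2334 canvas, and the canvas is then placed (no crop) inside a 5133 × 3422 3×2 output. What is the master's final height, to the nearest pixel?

2852 px

Inside the 3112×2334 canvas the master is width-limited at 3112.00 × 1945.00.
4:3 in 5133×3422: fills the height, so the intermediate becomes 4562.67 × 3422.00 — a scale of ×1.4662.
Applying the same ×1.4662: 1945.00 → 2851.67.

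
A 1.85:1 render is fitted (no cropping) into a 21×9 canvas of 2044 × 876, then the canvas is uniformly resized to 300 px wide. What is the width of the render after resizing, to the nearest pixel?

238 px

In the 2044×876 frame the render fills the height: width = 876 × 1.850 ≈ 1620.60 px.
Resizing to 300 px wide multiplies everything by 0.1468: 1620.60 → 237.86 px.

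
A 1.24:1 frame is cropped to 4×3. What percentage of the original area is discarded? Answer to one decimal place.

Going from 1.24:1 to 4×3 means cutting height while keeping width.
Fraction kept = (1.240)/(1.333) ≈ 93.00%, so 7.00% is lost.

7.0%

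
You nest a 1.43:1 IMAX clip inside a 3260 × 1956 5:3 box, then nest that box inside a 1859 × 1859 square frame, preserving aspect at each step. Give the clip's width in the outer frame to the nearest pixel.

First fit — 1.43:1 IMAX into 3260×1956 spans the height: 2797.08 × 1956.00.
The 5:3 canvas is width-limited in 1859×1859, giving 1859.00 × 1115.40; scale factor 0.5702.
The clip scales with it: width 2797.08 × 0.5702 ≈ 1595.02.

1595 px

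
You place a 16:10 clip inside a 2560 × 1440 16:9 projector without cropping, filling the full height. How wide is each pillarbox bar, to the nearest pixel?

That makes the image 2304.00 px wide (1440 × 16/10).
Leftover width: 2560 − 2304.00 = 256.00 px → 128.00 each side.

128 px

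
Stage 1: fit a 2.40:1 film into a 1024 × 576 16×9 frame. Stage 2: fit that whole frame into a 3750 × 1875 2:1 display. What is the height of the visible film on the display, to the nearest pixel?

Inside the 1024×576 canvas the film is width-limited at 1024.00 × 426.67.
16×9 in 3750×1875: fills the height, so the intermediate becomes 3333.33 × 1875.00 — a scale of ×3.2552.
So the film's height is 426.67 × 3.2552 ≈ 1388.89.

1389 px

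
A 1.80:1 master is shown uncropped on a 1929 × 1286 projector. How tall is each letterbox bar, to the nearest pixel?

1.80:1 (1.800) > 3×2 (1.500), so the master fills the width.
The master is 1929 / 1.800 ≈ 1071.67 px tall.
Black = 1286 − 1071.67 = 214.33 px, or 107.17 per bar.

107 px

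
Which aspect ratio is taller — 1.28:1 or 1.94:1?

1.28:1

1.28 and 1.94; 1.94 > 1.28. The smaller width-to-height ratio is the taller frame.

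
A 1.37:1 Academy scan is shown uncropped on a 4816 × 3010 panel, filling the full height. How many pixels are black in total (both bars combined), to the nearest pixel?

2083823 pixels

The scan is 3010 × 1.370 ≈ 4123.7000 px wide.
4816 − 4123.7000 = 692.3000 px of bars.
Across the 3010-px span: 692.3000 × 3010 ≈ 2083823 px.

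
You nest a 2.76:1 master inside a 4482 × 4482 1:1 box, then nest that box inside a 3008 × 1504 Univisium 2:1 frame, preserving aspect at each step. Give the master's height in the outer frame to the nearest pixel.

545 px

First fit — 2.76:1 into 4482×4482 spans the width: 4482.00 × 1623.91.
The 1:1 canvas is height-limited in 3008×1504, giving 1504.00 × 1504.00; scale factor 0.3356.
The master scales with it: height 1623.91 × 0.3356 ≈ 544.93.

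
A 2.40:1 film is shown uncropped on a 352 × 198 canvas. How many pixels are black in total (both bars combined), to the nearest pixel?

18069 pixels

Since 2.400 > 1.778, the film is width-limited.
Content height = 352 / 2.400 ≈ 146.6667 px.
Leftover height: 198 − 146.6667 = 51.3333 px.
Bar area = 51.3333 × 352 ≈ 18069 px.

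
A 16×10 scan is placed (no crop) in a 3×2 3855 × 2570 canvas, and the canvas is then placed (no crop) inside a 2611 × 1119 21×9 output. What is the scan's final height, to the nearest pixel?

Inside the 3855×2570 canvas the scan is width-limited at 3855.00 × 2409.38.
3×2 in 2611×1119: fills the height, so the intermediate becomes 1678.50 × 1119.00 — a scale of ×0.4354.
The scan scales with it: height 2409.38 × 0.4354 ≈ 1049.06.

1049 px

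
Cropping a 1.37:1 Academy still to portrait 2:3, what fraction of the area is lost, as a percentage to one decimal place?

portrait 2:3 is narrower than 1.37:1 Academy, so the crop keeps the full height and trims the width.
Fraction kept = (0.667)/(1.370) ≈ 48.66%, so 51.34% is lost.

51.3%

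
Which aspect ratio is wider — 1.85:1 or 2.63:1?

1.85 and 2.63; 2.63 > 1.85.

2.63:1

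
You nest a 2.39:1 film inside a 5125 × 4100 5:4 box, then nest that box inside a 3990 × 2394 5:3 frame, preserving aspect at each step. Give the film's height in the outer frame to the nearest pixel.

First fit — 2.39:1 into 5125×4100 spans the width: 5125.00 × 2144.35.
5:4 in 3990×2394: fills the height, so the intermediate becomes 2992.50 × 2394.00 — a scale of ×0.5839.
Applying the same ×0.5839: 2144.35 → 1252.09.

1252 px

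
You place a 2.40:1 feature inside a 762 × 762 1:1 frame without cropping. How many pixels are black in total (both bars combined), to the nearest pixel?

Since 2.400 > 1.000, the feature is width-limited.
Content height = 762 / 2.400 ≈ 317.5000 px.
Leftover height: 762 − 317.5000 = 444.5000 px.
Across the 762-px span: 444.5000 × 762 ≈ 338709 px.

338709 pixels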